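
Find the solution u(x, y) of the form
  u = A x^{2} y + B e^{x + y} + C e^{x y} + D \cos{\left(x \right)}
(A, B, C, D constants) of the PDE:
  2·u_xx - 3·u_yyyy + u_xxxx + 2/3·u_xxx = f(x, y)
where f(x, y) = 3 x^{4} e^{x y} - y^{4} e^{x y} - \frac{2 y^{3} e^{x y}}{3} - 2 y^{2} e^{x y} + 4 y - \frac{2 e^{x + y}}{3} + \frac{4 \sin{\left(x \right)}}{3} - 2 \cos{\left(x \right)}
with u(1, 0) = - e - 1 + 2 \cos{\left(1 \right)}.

Substitute the ansatz u = A x^{2} y + B e^{x + y} + C e^{x y} + D \cos{\left(x \right)} into the left-hand side.
Derivatives of the ansatz:
  u_xx = 2 A y + B e^{x} e^{y} + C y^{2} e^{x y} - D \cos{\left(x \right)}
  u_yyyy = B e^{x} e^{y} + C x^{4} e^{x y}
  u_xxxx = B e^{x} e^{y} + C y^{4} e^{x y} + D \cos{\left(x \right)}
  u_xxx = B e^{x} e^{y} + C y^{3} e^{x y} + D \sin{\left(x \right)}
Term by term:
  2·u_xx = 4 A y + 2 B e^{x} e^{y} + 2 C y^{2} e^{x y} - 2 D \cos{\left(x \right)}
  -3·u_yyyy = - 3 B e^{x} e^{y} - 3 C x^{4} e^{x y}
  u_xxxx = B e^{x} e^{y} + C y^{4} e^{x y} + D \cos{\left(x \right)}
  2/3·u_xxx = \frac{2 B e^{x} e^{y}}{3} + \frac{2 C y^{3} e^{x y}}{3} + \frac{2 D \sin{\left(x \right)}}{3}
So the left-hand side equals
  4 A y + \frac{2 B e^{x} e^{y}}{3} - 3 C x^{4} e^{x y} + C y^{4} e^{x y} + \frac{2 C y^{3} e^{x y}}{3} + 2 C y^{2} e^{x y} + \frac{2 D \sin{\left(x \right)}}{3} - D \cos{\left(x \right)}
This must equal f(x, y) identically; expanded, f = 3 x^{4} e^{x y} - y^{4} e^{x y} - \frac{2 y^{3} e^{x y}}{3} - 2 y^{2} e^{x y} + 4 y - \frac{2 e^{x} e^{y}}{3} + \frac{4 \sin{\left(x \right)}}{3} - 2 \cos{\left(x \right)}.
Matching coefficients of the independent functions:
  [y]:  4 A = 4
  [x^{4} e^{x y}]:  - 3 C = 3
  [y^{2} e^{x y}]:  2 C = -2
  [y^{3} e^{x y}]:  \frac{2 C}{3} = - \frac{2}{3}
  [y^{4} e^{x y}]:  C = -1
  [e^{x} e^{y}]:  \frac{2 B}{3} = - \frac{2}{3}
  [\sin{\left(x \right)}]:  \frac{2 D}{3} = \frac{4}{3}
  [\cos{\left(x \right)}]:  - D = -2
Solving: A = 1, B = -1, C = -1, D = 2.
Check against the point condition:
  u(1, 0) = - e - 1 + 2 \cos{\left(1 \right)}  ⟹  e B + C + D \cos{\left(1 \right)} = - e - 1 + 2 \cos{\left(1 \right)}  ✓
Hence u(x, y) = x^{2} y - e^{x y} - e^{x + y} + 2 \cos{\left(x \right)}.

Answer: u(x, y) = x^{2} y - e^{x y} - e^{x + y} + 2 \cos{\left(x \right)}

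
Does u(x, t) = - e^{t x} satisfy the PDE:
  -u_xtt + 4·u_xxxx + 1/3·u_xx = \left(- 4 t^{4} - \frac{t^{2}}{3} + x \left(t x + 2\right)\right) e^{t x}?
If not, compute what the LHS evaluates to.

Evaluate each term of the left-hand side for u = - e^{t x}.
Derivatives:
  u_xtt = - t x^{2} e^{t x} - 2 x e^{t x}
  u_xxxx = - t^{4} e^{t x}
  u_xx = - t^{2} e^{t x}
Terms:
  -u_xtt = x \left(t x + 2\right) e^{t x}
  4·u_xxxx = - 4 t^{4} e^{t x}
  1/3·u_xx = - \frac{t^{2} e^{t x}}{3}
Sum: LHS = \left(- 4 t^{4} - \frac{t^{2}}{3} + x \left(t x + 2\right)\right) e^{t x}
This is exactly the given right-hand side, so u is a solution.

Answer: Yes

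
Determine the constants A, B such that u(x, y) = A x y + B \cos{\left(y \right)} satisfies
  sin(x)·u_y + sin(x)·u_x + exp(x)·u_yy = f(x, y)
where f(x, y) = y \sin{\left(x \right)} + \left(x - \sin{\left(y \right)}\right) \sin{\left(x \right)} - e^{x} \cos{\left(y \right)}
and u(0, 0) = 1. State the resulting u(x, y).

Substitute the ansatz u = A x y + B \cos{\left(y \right)} into the left-hand side.
Derivatives of the ansatz:
  u_y = A x - B \sin{\left(y \right)}
  u_x = A y
  u_yy = - B \cos{\left(y \right)}
Term by term:
  sin(x)·u_y = A x \sin{\left(x \right)} - B \sin{\left(x \right)} \sin{\left(y \right)}
  sin(x)·u_x = A y \sin{\left(x \right)}
  exp(x)·u_yy = - B e^{x} \cos{\left(y \right)}
So the left-hand side equals
  A x \sin{\left(x \right)} + A y \sin{\left(x \right)} - B e^{x} \cos{\left(y \right)} - B \sin{\left(x \right)} \sin{\left(y \right)}
This must equal f(x, y) identically; expanded, f = x \sin{\left(x \right)} + y \sin{\left(x \right)} - e^{x} \cos{\left(y \right)} - \sin{\left(x \right)} \sin{\left(y \right)}.
Matching coefficients of the independent functions:
  [x \sin{\left(x \right)}, y \sin{\left(x \right)}]:  A = 1
  [e^{x} \cos{\left(y \right)}, \sin{\left(x \right)} \sin{\left(y \right)}]:  - B = -1
Solving: A = 1, B = 1.
Check against the point condition:
  u(0, 0) = 1  ⟹  B = 1  ✓
Hence u(x, y) = x y + \cos{\left(y \right)}.

Answer: u(x, y) = x y + \cos{\left(y \right)}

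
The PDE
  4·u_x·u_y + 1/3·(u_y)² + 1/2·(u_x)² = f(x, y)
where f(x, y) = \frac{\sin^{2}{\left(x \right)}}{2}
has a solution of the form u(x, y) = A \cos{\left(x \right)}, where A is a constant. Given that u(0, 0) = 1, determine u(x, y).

Substitute the ansatz u = A \cos{\left(x \right)} into the left-hand side.
Derivatives of the ansatz:
  u_x = - A \sin{\left(x \right)}
  u_y = 0
Term by term:
  4·u_x·u_y = 0
  1/3·(u_y)² = 0
  1/2·(u_x)² = \frac{A^{2} \sin^{2}{\left(x \right)}}{2}
So the left-hand side equals
  \frac{A^{2} \sin^{2}{\left(x \right)}}{2}
This must equal f(x, y) = \frac{\sin^{2}{\left(x \right)}}{2} identically.
Matching coefficients of the independent functions:
  [\sin^{2}{\left(x \right)}]:  \frac{A^{2}}{2} = \frac{1}{2}
These equations allow (A) = (-1) or (1).
Impose the point condition(s):
  u(0, 0) = 1  ⟹  A = 1
Only A = 1 satisfies everything.
Hence u(x, y) = \cos{\left(x \right)}.

Answer: u(x, y) = \cos{\left(x \right)}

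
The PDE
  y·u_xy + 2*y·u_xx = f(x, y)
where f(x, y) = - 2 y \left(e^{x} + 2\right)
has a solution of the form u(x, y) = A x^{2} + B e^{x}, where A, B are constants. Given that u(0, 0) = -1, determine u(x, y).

Substitute the ansatz u = A x^{2} + B e^{x} into the left-hand side.
Derivatives of the ansatz:
  u_xy = 0
  u_xx = 2 A + B e^{x}
Term by term:
  y·u_xy = 0
  2*y·u_xx = 4 A y + 2 B y e^{x}
So the left-hand side equals
  4 A y + 2 B y e^{x}
This must equal f(x, y) = - 2 y \left(e^{x} + 2\right) identically.
Matching coefficients of the independent functions:
  [y]:  4 A = -4
  [y e^{x}]:  2 B = -2
Solving: A = -1, B = -1.
Check against the point condition:
  u(0, 0) = -1  ⟹  B = -1  ✓
Hence u(x, y) = - x^{2} - e^{x}.

Answer: u(x, y) = - x^{2} - e^{x}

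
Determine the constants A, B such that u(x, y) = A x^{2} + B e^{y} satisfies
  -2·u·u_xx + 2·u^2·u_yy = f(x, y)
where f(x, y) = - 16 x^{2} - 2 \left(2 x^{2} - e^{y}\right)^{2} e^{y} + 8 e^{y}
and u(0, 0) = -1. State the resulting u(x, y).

Substitute the ansatz u = A x^{2} + B e^{y} into the left-hand side.
Derivatives of the ansatz:
  u_xx = 2 A
  u_yy = B e^{y}
Term by term:
  -2·u·u_xx = - 4 A^{2} x^{2} - 4 A B e^{y}
  2·u^2·u_yy = 2 A^{2} B x^{4} e^{y} + 4 A B^{2} x^{2} e^{2 y} + 2 B^{3} e^{3 y}
So the left-hand side equals
  2 A^{2} B x^{4} e^{y} - 4 A^{2} x^{2} + 4 A B^{2} x^{2} e^{2 y} - 4 A B e^{y} + 2 B^{3} e^{3 y}
This must equal f(x, y) identically; expanded, f = - 8 x^{4} e^{y} + 8 x^{2} e^{2 y} - 16 x^{2} - 2 e^{3 y} + 8 e^{y}.
Matching coefficients of the independent functions:
  [x^{2}]:  - 4 A^{2} = -16
  [x^{2} e^{2 y}]:  4 A B^{2} = 8
  [x^{4} e^{y}]:  2 A^{2} B = -8
  [e^{y}]:  - 4 A B = 8
  [e^{3 y}]:  2 B^{3} = -2
Solving: A = 2, B = -1.
Check against the point condition:
  u(0, 0) = -1  ⟹  B = -1  ✓
Hence u(x, y) = 2 x^{2} - e^{y}.

Answer: u(x, y) = 2 x^{2} - e^{y}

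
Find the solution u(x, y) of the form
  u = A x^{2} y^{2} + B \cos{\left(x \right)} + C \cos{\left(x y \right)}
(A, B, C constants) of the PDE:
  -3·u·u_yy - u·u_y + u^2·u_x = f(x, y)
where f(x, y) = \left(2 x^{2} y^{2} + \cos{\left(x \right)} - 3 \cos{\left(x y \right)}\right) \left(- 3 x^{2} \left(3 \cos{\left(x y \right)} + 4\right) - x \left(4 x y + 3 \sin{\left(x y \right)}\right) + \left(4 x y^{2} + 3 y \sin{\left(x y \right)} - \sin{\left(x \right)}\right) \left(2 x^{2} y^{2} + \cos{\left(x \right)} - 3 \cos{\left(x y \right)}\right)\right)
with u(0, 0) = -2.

Substitute the ansatz u = A x^{2} y^{2} + B \cos{\left(x \right)} + C \cos{\left(x y \right)} into the left-hand side.
Derivatives of the ansatz:
  u_yy = 2 A x^{2} - C x^{2} \cos{\left(x y \right)}
  u_y = 2 A x^{2} y - C x \sin{\left(x y \right)}
  u_x = 2 A x y^{2} - B \sin{\left(x \right)} - C y \sin{\left(x y \right)}
Term by term:
  -3·u·u_yy = - 6 A^{2} x^{4} y^{2} - 6 A B x^{2} \cos{\left(x \right)} + 3 A C x^{4} y^{2} \cos{\left(x y \right)} - 6 A C x^{2} \cos{\left(x y \right)} + 3 B C x^{2} \cos{\left(x \right)} \cos{\left(x y \right)} + 3 C^{2} x^{2} \cos^{2}{\left(x y \right)}
  -u·u_y = - 2 A^{2} x^{4} y^{3} - 2 A B x^{2} y \cos{\left(x \right)} + A C x^{3} y^{2} \sin{\left(x y \right)} - 2 A C x^{2} y \cos{\left(x y \right)} + B C x \sin{\left(x y \right)} \cos{\left(x \right)} + C^{2} x \sin{\left(x y \right)} \cos{\left(x y \right)}
  u^2·u_x = 2 A^{3} x^{5} y^{6} - A^{2} B x^{4} y^{4} \sin{\left(x \right)} + 4 A^{2} B x^{3} y^{4} \cos{\left(x \right)} - A^{2} C x^{4} y^{5} \sin{\left(x y \right)} + 4 A^{2} C x^{3} y^{4} \cos{\left(x y \right)} - 2 A B^{2} x^{2} y^{2} \sin{\left(x \right)} \cos{\left(x \right)} + 2 A B^{2} x y^{2} \cos^{2}{\left(x \right)} - 2 A B C x^{2} y^{3} \sin{\left(x y \right)} \cos{\left(x \right)} - 2 A B C x^{2} y^{2} \sin{\left(x \right)} \cos{\left(x y \right)} + 4 A B C x y^{2} \cos{\left(x \right)} \cos{\left(x y \right)} - 2 A C^{2} x^{2} y^{3} \sin{\left(x y \right)} \cos{\left(x y \right)} + 2 A C^{2} x y^{2} \cos^{2}{\left(x y \right)} - B^{3} \sin{\left(x \right)} \cos^{2}{\left(x \right)} - B^{2} C y \sin{\left(x y \right)} \cos^{2}{\left(x \right)} - 2 B^{2} C \sin{\left(x \right)} \cos{\left(x \right)} \cos{\left(x y \right)} - 2 B C^{2} y \sin{\left(x y \right)} \cos{\left(x \right)} \cos{\left(x y \right)} - B C^{2} \sin{\left(x \right)} \cos^{2}{\left(x y \right)} - C^{3} y \sin{\left(x y \right)} \cos^{2}{\left(x y \right)}
Sum these and collect like terms in the independent variables.
This must equal f(x, y) identically; expanded, f = 16 x^{5} y^{6} + 12 x^{4} y^{5} \sin{\left(x y \right)} - 4 x^{4} y^{4} \sin{\left(x \right)} - 8 x^{4} y^{3} - 18 x^{4} y^{2} \cos{\left(x y \right)} - 24 x^{4} y^{2} + 16 x^{3} y^{4} \cos{\left(x \right)} - 48 x^{3} y^{4} \cos{\left(x y \right)} - 6 x^{3} y^{2} \sin{\left(x y \right)} + 12 x^{2} y^{3} \sin{\left(x y \right)} \cos{\left(x \right)} - 36 x^{2} y^{3} \sin{\left(x y \right)} \cos{\left(x y \right)} - 4 x^{2} y^{2} \sin{\left(x \right)} \cos{\left(x \right)} + 12 x^{2} y^{2} \sin{\left(x \right)} \cos{\left(x y \right)} - 4 x^{2} y \cos{\left(x \right)} + 12 x^{2} y \cos{\left(x y \right)} - 9 x^{2} \cos{\left(x \right)} \cos{\left(x y \right)} - 12 x^{2} \cos{\left(x \right)} + 27 x^{2} \cos^{2}{\left(x y \right)} + 36 x^{2} \cos{\left(x y \right)} + 4 x y^{2} \cos^{2}{\left(x \right)} - 24 x y^{2} \cos{\left(x \right)} \cos{\left(x y \right)} + 36 x y^{2} \cos^{2}{\left(x y \right)} - 3 x \sin{\left(x y \right)} \cos{\left(x \right)} + 9 x \sin{\left(x y \right)} \cos{\left(x y \right)} + 3 y \sin{\left(x y \right)} \cos^{2}{\left(x \right)} - 18 y \sin{\left(x y \right)} \cos{\left(x \right)} \cos{\left(x y \right)} + 27 y \sin{\left(x y \right)} \cos^{2}{\left(x y \right)} - \sin{\left(x \right)} \cos^{2}{\left(x \right)} + 6 \sin{\left(x \right)} \cos{\left(x \right)} \cos{\left(x y \right)} - 9 \sin{\left(x \right)} \cos^{2}{\left(x y \right)}.
Matching coefficients of the independent functions:
(each divided by its leading coefficient; functions giving the same equation are listed together)
  [x^{2} \cos{\left(x \right)}, x^{2} y \cos{\left(x \right)}]:  A B - 2 = 0
  [x^{2} \cos{\left(x y \right)}, x^{2} y \cos{\left(x y \right)}, x^{3} y^{2} \sin{\left(x y \right)}, …]:  A C + 6 = 0
  [x^{2} \cos^{2}{\left(x y \right)}, x \sin{\left(x y \right)} \cos{\left(x y \right)}]:  C^{2} - 9 = 0
  [x^{4} y^{2}, x^{4} y^{3}]:  A^{2} - 4 = 0
  [x^{5} y^{6}]:  A^{3} - 8 = 0
  [\sin{\left(x \right)} \cos^{2}{\left(x \right)}]:  B^{3} - 1 = 0
  [\sin{\left(x \right)} \cos^{2}{\left(x y \right)}, y \sin{\left(x y \right)} \cos{\left(x \right)} \cos{\left(x y \right)}]:  B C^{2} - 9 = 0
  [x y^{2} \cos^{2}{\left(x \right)}, x^{2} y^{2} \sin{\left(x \right)} \cos{\left(x \right)}]:  A B^{2} - 2 = 0
  [x y^{2} \cos^{2}{\left(x y \right)}, x^{2} y^{3} \sin{\left(x y \right)} \cos{\left(x y \right)}]:  A C^{2} - 18 = 0
  [x \sin{\left(x y \right)} \cos{\left(x \right)}, x^{2} \cos{\left(x \right)} \cos{\left(x y \right)}]:  B C + 3 = 0
  [x^{3} y^{4} \cos{\left(x \right)}, x^{4} y^{4} \sin{\left(x \right)}]:  A^{2} B - 4 = 0
  [x^{3} y^{4} \cos{\left(x y \right)}, x^{4} y^{5} \sin{\left(x y \right)}]:  A^{2} C + 12 = 0
  [y \sin{\left(x y \right)} \cos^{2}{\left(x \right)}, \sin{\left(x \right)} \cos{\left(x \right)} \cos{\left(x y \right)}]:  B^{2} C + 3 = 0
  [y \sin{\left(x y \right)} \cos^{2}{\left(x y \right)}]:  C^{3} + 27 = 0
  [x y^{2} \cos{\left(x \right)} \cos{\left(x y \right)}, x^{2} y^{2} \sin{\left(x \right)} \cos{\left(x y \right)}, x^{2} y^{3} \sin{\left(x y \right)} \cos{\left(x \right)}]:  A B C + 6 = 0
Solving: A = 2, B = 1, C = -3.
Check against the point condition:
  u(0, 0) = -2  ⟹  B + C = -2  ✓
Hence u(x, y) = 2 x^{2} y^{2} + \cos{\left(x \right)} - 3 \cos{\left(x y \right)}.

Answer: u(x, y) = 2 x^{2} y^{2} + \cos{\left(x \right)} - 3 \cos{\left(x y \right)}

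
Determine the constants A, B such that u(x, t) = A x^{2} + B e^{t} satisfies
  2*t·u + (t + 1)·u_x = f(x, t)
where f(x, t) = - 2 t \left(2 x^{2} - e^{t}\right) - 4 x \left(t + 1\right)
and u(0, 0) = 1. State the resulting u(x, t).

Answer: u(x, t) = - 2 x^{2} + e^{t}

Derivation:
Substitute the ansatz u = A x^{2} + B e^{t} into the left-hand side.
Derivatives of the ansatz:
  u_x = 2 A x
Term by term:
  2*t·u = 2 A t x^{2} + 2 B t e^{t}
  (t + 1)·u_x = 2 A t x + 2 A x
So the left-hand side equals
  2 A t x^{2} + 2 A t x + 2 A x + 2 B t e^{t}
This must equal f(x, t) = - 2 t \left(2 x^{2} - e^{t}\right) - 4 x \left(t + 1\right) identically.
Matching coefficients of the independent functions:
  [x, t x, t x^{2}]:  2 A = -4
  [t e^{t}]:  2 B = 2
Solving: A = -2, B = 1.
Check against the point condition:
  u(0, 0) = 1  ⟹  B = 1  ✓
Hence u(x, t) = - 2 x^{2} + e^{t}.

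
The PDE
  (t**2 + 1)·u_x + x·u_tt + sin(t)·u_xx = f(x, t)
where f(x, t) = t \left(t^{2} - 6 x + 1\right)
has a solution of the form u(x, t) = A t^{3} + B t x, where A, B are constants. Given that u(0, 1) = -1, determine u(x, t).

Answer: u(x, t) = - t^{3} + t x

Derivation:
Substitute the ansatz u = A t^{3} + B t x into the left-hand side.
Derivatives of the ansatz:
  u_x = B t
  u_tt = 6 A t
  u_xx = 0
Term by term:
  (t**2 + 1)·u_x = B t^{3} + B t
  x·u_tt = 6 A t x
  sin(t)·u_xx = 0
So the left-hand side equals
  6 A t x + B t^{3} + B t
This must equal f(x, t) identically; expanded, f = t^{3} - 6 t x + t.
Matching coefficients of the independent functions:
  [t, t^{3}]:  B = 1
  [t x]:  6 A = -6
Solving: A = -1, B = 1.
Check against the point condition:
  u(0, 1) = -1  ⟹  A = -1  ✓
Hence u(x, t) = - t^{3} + t x.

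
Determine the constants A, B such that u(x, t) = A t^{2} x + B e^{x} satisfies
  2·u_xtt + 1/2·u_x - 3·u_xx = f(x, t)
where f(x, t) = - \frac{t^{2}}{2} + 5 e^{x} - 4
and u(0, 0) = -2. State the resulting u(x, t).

Answer: u(x, t) = - t^{2} x - 2 e^{x}

Derivation:
Substitute the ansatz u = A t^{2} x + B e^{x} into the left-hand side.
Derivatives of the ansatz:
  u_xtt = 2 A
  u_x = A t^{2} + B e^{x}
  u_xx = B e^{x}
Term by term:
  2·u_xtt = 4 A
  1/2·u_x = \frac{A t^{2}}{2} + \frac{B e^{x}}{2}
  -3·u_xx = - 3 B e^{x}
So the left-hand side equals
  \frac{A t^{2}}{2} + 4 A - \frac{5 B e^{x}}{2}
This must equal f(x, t) = - \frac{t^{2}}{2} + 5 e^{x} - 4 identically.
Matching coefficients of the independent functions:
  [constant term]:  4 A = -4
  [t^{2}]:  \frac{A}{2} = - \frac{1}{2}
  [e^{x}]:  - \frac{5 B}{2} = 5
Solving: A = -1, B = -2.
Check against the point condition:
  u(0, 0) = -2  ⟹  B = -2  ✓
Hence u(x, t) = - t^{2} x - 2 e^{x}.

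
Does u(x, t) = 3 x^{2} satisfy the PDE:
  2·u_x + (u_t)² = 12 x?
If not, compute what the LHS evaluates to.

Evaluate each term of the left-hand side for u = 3 x^{2}.
Derivatives:
  u_x = 6 x
  u_t = 0
Terms:
  2·u_x = 12 x
  (u_t)² = 0
Sum: LHS = 12 x
This is exactly the given right-hand side, so u is a solution.

Answer: Yes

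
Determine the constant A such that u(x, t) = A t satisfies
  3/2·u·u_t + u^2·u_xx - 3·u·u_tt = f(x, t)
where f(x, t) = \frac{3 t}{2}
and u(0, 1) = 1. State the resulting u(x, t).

Substitute the ansatz u = A t into the left-hand side.
Derivatives of the ansatz:
  u_t = A
  u_xx = 0
  u_tt = 0
Term by term:
  3/2·u·u_t = \frac{3 A^{2} t}{2}
  u^2·u_xx = 0
  -3·u·u_tt = 0
So the left-hand side equals
  \frac{3 A^{2} t}{2}
This must equal f(x, t) = \frac{3 t}{2} identically.
Matching coefficients of the independent functions:
  [t]:  \frac{3 A^{2}}{2} = \frac{3}{2}
These equations allow (A) = (-1) or (1).
Impose the point condition(s):
  u(0, 1) = 1  ⟹  A = 1
Only A = 1 satisfies everything.
Hence u(x, t) = t.

Answer: u(x, t) = t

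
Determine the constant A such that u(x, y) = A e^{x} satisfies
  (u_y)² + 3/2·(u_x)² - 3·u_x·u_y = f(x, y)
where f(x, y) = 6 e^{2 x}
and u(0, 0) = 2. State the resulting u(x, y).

Answer: u(x, y) = 2 e^{x}

Derivation:
Substitute the ansatz u = A e^{x} into the left-hand side.
Derivatives of the ansatz:
  u_y = 0
  u_x = A e^{x}
Term by term:
  (u_y)² = 0
  3/2·(u_x)² = \frac{3 A^{2} e^{2 x}}{2}
  -3·u_x·u_y = 0
So the left-hand side equals
  \frac{3 A^{2} e^{2 x}}{2}
This must equal f(x, y) = 6 e^{2 x} identically.
Matching coefficients of the independent functions:
  [e^{2 x}]:  \frac{3 A^{2}}{2} = 6
These equations allow (A) = (-2) or (2).
Impose the point condition(s):
  u(0, 0) = 2  ⟹  A = 2
Only A = 2 satisfies everything.
Hence u(x, y) = 2 e^{x}.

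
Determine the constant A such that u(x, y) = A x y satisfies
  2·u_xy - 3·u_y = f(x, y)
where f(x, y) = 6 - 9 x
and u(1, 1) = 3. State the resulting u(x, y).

Substitute the ansatz u = A x y into the left-hand side.
Derivatives of the ansatz:
  u_xy = A
  u_y = A x
Term by term:
  2·u_xy = 2 A
  -3·u_y = - 3 A x
So the left-hand side equals
  - 3 A x + 2 A
This must equal f(x, y) = 6 - 9 x identically.
Matching coefficients of the independent functions:
  [constant term]:  2 A = 6
  [x]:  - 3 A = -9
Solving: A = 3.
Check against the point condition:
  u(1, 1) = 3  ⟹  A = 3  ✓
Hence u(x, y) = 3 x y.

Answer: u(x, y) = 3 x y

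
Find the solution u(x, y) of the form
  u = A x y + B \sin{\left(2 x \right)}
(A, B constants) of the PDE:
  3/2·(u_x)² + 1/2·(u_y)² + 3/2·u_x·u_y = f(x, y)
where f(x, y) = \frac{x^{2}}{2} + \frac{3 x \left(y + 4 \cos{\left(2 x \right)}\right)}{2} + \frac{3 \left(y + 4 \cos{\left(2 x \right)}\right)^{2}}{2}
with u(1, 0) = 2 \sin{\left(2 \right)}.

Answer: u(x, y) = x y + 2 \sin{\left(2 x \right)}

Derivation:
Substitute the ansatz u = A x y + B \sin{\left(2 x \right)} into the left-hand side.
Derivatives of the ansatz:
  u_x = A y + 2 B \cos{\left(2 x \right)}
  u_y = A x
Term by term:
  3/2·(u_x)² = \frac{3 A^{2} y^{2}}{2} + 6 A B y \cos{\left(2 x \right)} + 6 B^{2} \cos^{2}{\left(2 x \right)}
  1/2·(u_y)² = \frac{A^{2} x^{2}}{2}
  3/2·u_x·u_y = \frac{3 A^{2} x y}{2} + 3 A B x \cos{\left(2 x \right)}
So the left-hand side equals
  \frac{A^{2} x^{2}}{2} + \frac{3 A^{2} x y}{2} + \frac{3 A^{2} y^{2}}{2} + 3 A B x \cos{\left(2 x \right)} + 6 A B y \cos{\left(2 x \right)} + 6 B^{2} \cos^{2}{\left(2 x \right)}
This must equal f(x, y) identically; expanded, f = \frac{x^{2}}{2} + \frac{3 x y}{2} + 6 x \cos{\left(2 x \right)} + \frac{3 y^{2}}{2} + 12 y \cos{\left(2 x \right)} + 24 \cos^{2}{\left(2 x \right)}.
Matching coefficients of the independent functions:
  [x^{2}]:  \frac{A^{2}}{2} = \frac{1}{2}
  [y^{2}, x y]:  \frac{3 A^{2}}{2} = \frac{3}{2}
  [x \cos{\left(2 x \right)}]:  3 A B = 6
  [y \cos{\left(2 x \right)}]:  6 A B = 12
  [\cos^{2}{\left(2 x \right)}]:  6 B^{2} = 24
These equations allow (A, B) = (-1, -2) or (1, 2).
Impose the point condition(s):
  u(1, 0) = 2 \sin{\left(2 \right)}  ⟹  B \sin{\left(2 \right)} = 2 \sin{\left(2 \right)}
Only A = 1, B = 2 satisfies everything.
Hence u(x, y) = x y + 2 \sin{\left(2 x \right)}.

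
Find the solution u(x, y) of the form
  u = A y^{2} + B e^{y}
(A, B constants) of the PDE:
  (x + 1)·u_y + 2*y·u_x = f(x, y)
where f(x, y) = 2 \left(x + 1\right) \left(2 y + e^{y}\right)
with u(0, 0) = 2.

Substitute the ansatz u = A y^{2} + B e^{y} into the left-hand side.
Derivatives of the ansatz:
  u_y = 2 A y + B e^{y}
  u_x = 0
Term by term:
  (x + 1)·u_y = 2 A x y + 2 A y + B x e^{y} + B e^{y}
  2*y·u_x = 0
So the left-hand side equals
  2 A x y + 2 A y + B x e^{y} + B e^{y}
This must equal f(x, y) identically; expanded, f = 4 x y + 2 x e^{y} + 4 y + 2 e^{y}.
Matching coefficients of the independent functions:
  [y, x y]:  2 A = 4
  [x e^{y}, e^{y}]:  B = 2
Solving: A = 2, B = 2.
Check against the point condition:
  u(0, 0) = 2  ⟹  B = 2  ✓
Hence u(x, y) = 2 y^{2} + 2 e^{y}.

Answer: u(x, y) = 2 y^{2} + 2 e^{y}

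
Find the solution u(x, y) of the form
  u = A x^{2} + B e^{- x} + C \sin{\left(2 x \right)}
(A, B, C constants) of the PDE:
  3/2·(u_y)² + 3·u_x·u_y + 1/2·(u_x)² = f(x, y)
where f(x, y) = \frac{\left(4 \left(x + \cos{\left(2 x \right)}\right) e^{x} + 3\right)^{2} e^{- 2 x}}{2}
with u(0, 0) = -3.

Substitute the ansatz u = A x^{2} + B e^{- x} + C \sin{\left(2 x \right)} into the left-hand side.
Derivatives of the ansatz:
  u_y = 0
  u_x = 2 A x - B e^{- x} + 2 C \cos{\left(2 x \right)}
Term by term:
  3/2·(u_y)² = 0
  3·u_x·u_y = 0
  1/2·(u_x)² = 2 A^{2} x^{2} - 2 A B x e^{- x} + 4 A C x \cos{\left(2 x \right)} + \frac{B^{2} e^{- 2 x}}{2} - 2 B C e^{- x} \cos{\left(2 x \right)} + 2 C^{2} \cos^{2}{\left(2 x \right)}
So the left-hand side equals
  2 A^{2} x^{2} - 2 A B x e^{- x} + 4 A C x \cos{\left(2 x \right)} + \frac{B^{2} e^{- 2 x}}{2} - 2 B C e^{- x} \cos{\left(2 x \right)} + 2 C^{2} \cos^{2}{\left(2 x \right)}
This must equal f(x, y) identically; expanded, f = 8 x^{2} + 16 x \cos{\left(2 x \right)} + 12 x e^{- x} + 8 \cos^{2}{\left(2 x \right)} + 12 e^{- x} \cos{\left(2 x \right)} + \frac{9 e^{- 2 x}}{2}.
Matching coefficients of the independent functions:
  [x^{2}]:  2 A^{2} = 8
  [x e^{- x}]:  - 2 A B = 12
  [x \cos{\left(2 x \right)}]:  4 A C = 16
  [e^{- x} \cos{\left(2 x \right)}]:  - 2 B C = 12
  [e^{- 2 x}]:  \frac{B^{2}}{2} = \frac{9}{2}
  [\cos^{2}{\left(2 x \right)}]:  2 C^{2} = 8
These equations allow (A, B, C) = (-2, 3, -2) or (2, -3, 2).
Impose the point condition(s):
  u(0, 0) = -3  ⟹  B = -3
Only A = 2, B = -3, C = 2 satisfies everything.
Hence u(x, y) = 2 x^{2} + 2 \sin{\left(2 x \right)} - 3 e^{- x}.

Answer: u(x, y) = 2 x^{2} + 2 \sin{\left(2 x \right)} - 3 e^{- x}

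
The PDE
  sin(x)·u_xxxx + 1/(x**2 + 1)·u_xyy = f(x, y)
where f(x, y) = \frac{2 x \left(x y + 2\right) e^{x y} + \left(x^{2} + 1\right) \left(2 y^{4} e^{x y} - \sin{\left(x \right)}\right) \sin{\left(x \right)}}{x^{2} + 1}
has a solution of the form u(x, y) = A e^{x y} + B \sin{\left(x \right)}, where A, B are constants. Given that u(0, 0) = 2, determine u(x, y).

Substitute the ansatz u = A e^{x y} + B \sin{\left(x \right)} into the left-hand side.
Derivatives of the ansatz:
  u_xxxx = A y^{4} e^{x y} + B \sin{\left(x \right)}
  u_xyy = A x^{2} y e^{x y} + 2 A x e^{x y}
Term by term:
  sin(x)·u_xxxx = A y^{4} e^{x y} \sin{\left(x \right)} + B \sin^{2}{\left(x \right)}
  1/(x**2 + 1)·u_xyy = \frac{A x^{2} y e^{x y}}{x^{2} + 1} + \frac{2 A x e^{x y}}{x^{2} + 1}
So the left-hand side equals
  \frac{A x^{2} y e^{x y}}{x^{2} + 1} + \frac{2 A x e^{x y}}{x^{2} + 1} + A y^{4} e^{x y} \sin{\left(x \right)} + B \sin^{2}{\left(x \right)}
This must equal f(x, y) identically; expanded, f = \frac{2 x^{2} y e^{x y}}{x^{2} + 1} + \frac{4 x e^{x y}}{x^{2} + 1} + 2 y^{4} e^{x y} \sin{\left(x \right)} - \sin^{2}{\left(x \right)}.
Matching coefficients of the independent functions:
  [\frac{x e^{x y}}{x^{2} + 1}]:  2 A = 4
  [y^{4} e^{x y} \sin{\left(x \right)}, \frac{x^{2} y e^{x y}}{x^{2} + 1}]:  A = 2
  [\sin^{2}{\left(x \right)}]:  B = -1
Solving: A = 2, B = -1.
Check against the point condition:
  u(0, 0) = 2  ⟹  A = 2  ✓
Hence u(x, y) = 2 e^{x y} - \sin{\left(x \right)}.

Answer: u(x, y) = 2 e^{x y} - \sin{\left(x \right)}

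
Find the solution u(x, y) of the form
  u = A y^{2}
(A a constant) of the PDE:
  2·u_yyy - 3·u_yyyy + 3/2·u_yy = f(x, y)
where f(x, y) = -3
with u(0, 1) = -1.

Substitute the ansatz u = A y^{2} into the left-hand side.
Derivatives of the ansatz:
  u_yyy = 0
  u_yyyy = 0
  u_yy = 2 A
Term by term:
  2·u_yyy = 0
  -3·u_yyyy = 0
  3/2·u_yy = 3 A
So the left-hand side equals
  3 A
This must equal f(x, y) = -3 identically.
Matching coefficients of the independent functions:
  [constant term]:  3 A = -3
Solving: A = -1.
Check against the point condition:
  u(0, 1) = -1  ⟹  A = -1  ✓
Hence u(x, y) = - y^{2}.

Answer: u(x, y) = - y^{2}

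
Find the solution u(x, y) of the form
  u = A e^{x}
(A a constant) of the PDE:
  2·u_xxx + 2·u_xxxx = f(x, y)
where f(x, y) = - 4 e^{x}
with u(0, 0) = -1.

Answer: u(x, y) = - e^{x}

Derivation:
Substitute the ansatz u = A e^{x} into the left-hand side.
Derivatives of the ansatz:
  u_xxx = A e^{x}
  u_xxxx = A e^{x}
Term by term:
  2·u_xxx = 2 A e^{x}
  2·u_xxxx = 2 A e^{x}
So the left-hand side equals
  4 A e^{x}
This must equal f(x, y) = - 4 e^{x} identically.
Matching coefficients of the independent functions:
  [e^{x}]:  4 A = -4
Solving: A = -1.
Check against the point condition:
  u(0, 0) = -1  ⟹  A = -1  ✓
Hence u(x, y) = - e^{x}.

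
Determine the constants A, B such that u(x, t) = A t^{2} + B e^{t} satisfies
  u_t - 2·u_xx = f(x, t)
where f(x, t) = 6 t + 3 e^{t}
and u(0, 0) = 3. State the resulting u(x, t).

Substitute the ansatz u = A t^{2} + B e^{t} into the left-hand side.
Derivatives of the ansatz:
  u_t = 2 A t + B e^{t}
  u_xx = 0
Term by term:
  u_t = 2 A t + B e^{t}
  -2·u_xx = 0
So the left-hand side equals
  2 A t + B e^{t}
This must equal f(x, t) = 6 t + 3 e^{t} identically.
Matching coefficients of the independent functions:
  [t]:  2 A = 6
  [e^{t}]:  B = 3
Solving: A = 3, B = 3.
Check against the point condition:
  u(0, 0) = 3  ⟹  B = 3  ✓
Hence u(x, t) = 3 t^{2} + 3 e^{t}.

Answer: u(x, t) = 3 t^{2} + 3 e^{t}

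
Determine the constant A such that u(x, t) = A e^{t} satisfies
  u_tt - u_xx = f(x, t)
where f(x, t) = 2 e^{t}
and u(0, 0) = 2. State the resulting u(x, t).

Answer: u(x, t) = 2 e^{t}

Derivation:
Substitute the ansatz u = A e^{t} into the left-hand side.
Derivatives of the ansatz:
  u_tt = A e^{t}
  u_xx = 0
Term by term:
  u_tt = A e^{t}
  -u_xx = 0
So the left-hand side equals
  A e^{t}
This must equal f(x, t) = 2 e^{t} identically.
Matching coefficients of the independent functions:
  [e^{t}]:  A = 2
Solving: A = 2.
Check against the point condition:
  u(0, 0) = 2  ⟹  A = 2  ✓
Hence u(x, t) = 2 e^{t}.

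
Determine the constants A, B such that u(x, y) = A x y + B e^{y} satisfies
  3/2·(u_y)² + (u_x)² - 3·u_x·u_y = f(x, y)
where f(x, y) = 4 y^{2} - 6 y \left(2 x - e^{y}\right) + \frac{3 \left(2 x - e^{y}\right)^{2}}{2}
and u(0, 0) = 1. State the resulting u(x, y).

Answer: u(x, y) = - 2 x y + e^{y}

Derivation:
Substitute the ansatz u = A x y + B e^{y} into the left-hand side.
Derivatives of the ansatz:
  u_y = A x + B e^{y}
  u_x = A y
Term by term:
  3/2·(u_y)² = \frac{3 A^{2} x^{2}}{2} + 3 A B x e^{y} + \frac{3 B^{2} e^{2 y}}{2}
  (u_x)² = A^{2} y^{2}
  -3·u_x·u_y = - 3 A^{2} x y - 3 A B y e^{y}
So the left-hand side equals
  \frac{3 A^{2} x^{2}}{2} - 3 A^{2} x y + A^{2} y^{2} + 3 A B x e^{y} - 3 A B y e^{y} + \frac{3 B^{2} e^{2 y}}{2}
This must equal f(x, y) identically; expanded, f = 6 x^{2} - 12 x y - 6 x e^{y} + 4 y^{2} + 6 y e^{y} + \frac{3 e^{2 y}}{2}.
Matching coefficients of the independent functions:
  [x^{2}]:  \frac{3 A^{2}}{2} = 6
  [y^{2}]:  A^{2} = 4
  [x y]:  - 3 A^{2} = -12
  [x e^{y}]:  3 A B = -6
  [y e^{y}]:  - 3 A B = 6
  [e^{2 y}]:  \frac{3 B^{2}}{2} = \frac{3}{2}
These equations allow (A, B) = (-2, 1) or (2, -1).
Impose the point condition(s):
  u(0, 0) = 1  ⟹  B = 1
Only A = -2, B = 1 satisfies everything.
Hence u(x, y) = - 2 x y + e^{y}.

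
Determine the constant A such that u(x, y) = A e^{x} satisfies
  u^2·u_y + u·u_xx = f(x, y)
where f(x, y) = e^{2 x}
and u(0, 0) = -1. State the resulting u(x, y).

Substitute the ansatz u = A e^{x} into the left-hand side.
Derivatives of the ansatz:
  u_y = 0
  u_xx = A e^{x}
Term by term:
  u^2·u_y = 0
  u·u_xx = A^{2} e^{2 x}
So the left-hand side equals
  A^{2} e^{2 x}
This must equal f(x, y) = e^{2 x} identically.
Matching coefficients of the independent functions:
  [e^{2 x}]:  A^{2} = 1
These equations allow (A) = (-1) or (1).
Impose the point condition(s):
  u(0, 0) = -1  ⟹  A = -1
Only A = -1 satisfies everything.
Hence u(x, y) = - e^{x}.

Answer: u(x, y) = - e^{x}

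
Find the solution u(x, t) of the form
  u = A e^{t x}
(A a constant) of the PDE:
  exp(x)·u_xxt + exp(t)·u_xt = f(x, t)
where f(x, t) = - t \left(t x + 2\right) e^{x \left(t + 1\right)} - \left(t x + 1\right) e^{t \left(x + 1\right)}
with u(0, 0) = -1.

Substitute the ansatz u = A e^{t x} into the left-hand side.
Derivatives of the ansatz:
  u_xxt = A t^{2} x e^{t x} + 2 A t e^{t x}
  u_xt = A t x e^{t x} + A e^{t x}
Term by term:
  exp(x)·u_xxt = A t^{2} x e^{x} e^{t x} + 2 A t e^{x} e^{t x}
  exp(t)·u_xt = A t x e^{t} e^{t x} + A e^{t} e^{t x}
So the left-hand side equals
  A t^{2} x e^{x} e^{t x} + A t x e^{t} e^{t x} + 2 A t e^{x} e^{t x} + A e^{t} e^{t x}
This must equal f(x, t) identically; expanded, f = - t^{2} x e^{x} e^{t x} - t x e^{t} e^{t x} - 2 t e^{x} e^{t x} - e^{t} e^{t x}.
Matching coefficients of the independent functions:
  [e^{t} e^{t x}, t x e^{t} e^{t x}, t^{2} x e^{x} e^{t x}]:  A = -1
  [t e^{x} e^{t x}]:  2 A = -2
Solving: A = -1.
Check against the point condition:
  u(0, 0) = -1  ⟹  A = -1  ✓
Hence u(x, t) = - e^{t x}.

Answer: u(x, t) = - e^{t x}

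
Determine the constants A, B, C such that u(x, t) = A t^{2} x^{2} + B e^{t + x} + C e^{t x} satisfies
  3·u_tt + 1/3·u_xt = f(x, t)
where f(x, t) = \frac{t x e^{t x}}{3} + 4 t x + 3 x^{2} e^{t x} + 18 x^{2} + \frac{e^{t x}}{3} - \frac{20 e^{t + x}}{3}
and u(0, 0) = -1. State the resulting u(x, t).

Answer: u(x, t) = 3 t^{2} x^{2} + e^{t x} - 2 e^{t + x}

Derivation:
Substitute the ansatz u = A t^{2} x^{2} + B e^{t + x} + C e^{t x} into the left-hand side.
Derivatives of the ansatz:
  u_tt = 2 A x^{2} + B e^{t} e^{x} + C x^{2} e^{t x}
  u_xt = 4 A t x + B e^{t} e^{x} + C t x e^{t x} + C e^{t x}
Term by term:
  3·u_tt = 6 A x^{2} + 3 B e^{t} e^{x} + 3 C x^{2} e^{t x}
  1/3·u_xt = \frac{4 A t x}{3} + \frac{B e^{t} e^{x}}{3} + \frac{C t x e^{t x}}{3} + \frac{C e^{t x}}{3}
So the left-hand side equals
  \frac{4 A t x}{3} + 6 A x^{2} + \frac{10 B e^{t} e^{x}}{3} + \frac{C t x e^{t x}}{3} + 3 C x^{2} e^{t x} + \frac{C e^{t x}}{3}
This must equal f(x, t) identically; expanded, f = \frac{t x e^{t x}}{3} + 4 t x + 3 x^{2} e^{t x} + 18 x^{2} - \frac{20 e^{t} e^{x}}{3} + \frac{e^{t x}}{3}.
Matching coefficients of the independent functions:
  [x^{2}]:  6 A = 18
  [t x]:  \frac{4 A}{3} = 4
  [x^{2} e^{t x}]:  3 C = 3
  [e^{t} e^{x}]:  \frac{10 B}{3} = - \frac{20}{3}
  [t x e^{t x}, e^{t x}]:  \frac{C}{3} = \frac{1}{3}
Solving: A = 3, B = -2, C = 1.
Check against the point condition:
  u(0, 0) = -1  ⟹  B + C = -1  ✓
Hence u(x, t) = 3 t^{2} x^{2} + e^{t x} - 2 e^{t + x}.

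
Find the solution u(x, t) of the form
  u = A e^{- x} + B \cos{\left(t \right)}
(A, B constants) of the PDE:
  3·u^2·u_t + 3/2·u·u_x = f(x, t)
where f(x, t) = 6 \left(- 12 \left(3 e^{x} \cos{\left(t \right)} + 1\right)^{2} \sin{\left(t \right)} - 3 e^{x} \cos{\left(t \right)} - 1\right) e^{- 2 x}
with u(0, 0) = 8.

Answer: u(x, t) = 6 \cos{\left(t \right)} + 2 e^{- x}

Derivation:
Substitute the ansatz u = A e^{- x} + B \cos{\left(t \right)} into the left-hand side.
Derivatives of the ansatz:
  u_t = - B \sin{\left(t \right)}
  u_x = - A e^{- x}
Term by term:
  3·u^2·u_t = - 3 A^{2} B e^{- 2 x} \sin{\left(t \right)} - 6 A B^{2} e^{- x} \sin{\left(t \right)} \cos{\left(t \right)} - 3 B^{3} \sin{\left(t \right)} \cos^{2}{\left(t \right)}
  3/2·u·u_x = - \frac{3 A^{2} e^{- 2 x}}{2} - \frac{3 A B e^{- x} \cos{\left(t \right)}}{2}
So the left-hand side equals
  - 3 A^{2} B e^{- 2 x} \sin{\left(t \right)} - \frac{3 A^{2} e^{- 2 x}}{2} - 6 A B^{2} e^{- x} \sin{\left(t \right)} \cos{\left(t \right)} - \frac{3 A B e^{- x} \cos{\left(t \right)}}{2} - 3 B^{3} \sin{\left(t \right)} \cos^{2}{\left(t \right)}
This must equal f(x, t) identically; expanded, f = - 648 \sin{\left(t \right)} \cos^{2}{\left(t \right)} - 432 e^{- x} \sin{\left(t \right)} \cos{\left(t \right)} - 18 e^{- x} \cos{\left(t \right)} - 72 e^{- 2 x} \sin{\left(t \right)} - 6 e^{- 2 x}.
Matching coefficients of the independent functions:
  [e^{- 2 x} \sin{\left(t \right)}]:  - 3 A^{2} B = -72
  [e^{- x} \cos{\left(t \right)}]:  - \frac{3 A B}{2} = -18
  [\sin{\left(t \right)} \cos^{2}{\left(t \right)}]:  - 3 B^{3} = -648
  [e^{- x} \sin{\left(t \right)} \cos{\left(t \right)}]:  - 6 A B^{2} = -432
  [e^{- 2 x}]:  - \frac{3 A^{2}}{2} = -6
Solving: A = 2, B = 6.
Check against the point condition:
  u(0, 0) = 8  ⟹  A + B = 8  ✓
Hence u(x, t) = 6 \cos{\left(t \right)} + 2 e^{- x}.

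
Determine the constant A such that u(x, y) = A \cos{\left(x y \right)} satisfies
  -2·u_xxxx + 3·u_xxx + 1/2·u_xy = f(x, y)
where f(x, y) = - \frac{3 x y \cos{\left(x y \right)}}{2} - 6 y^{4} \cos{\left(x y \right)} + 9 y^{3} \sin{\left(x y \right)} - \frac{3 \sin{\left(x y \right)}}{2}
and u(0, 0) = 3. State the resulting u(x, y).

Substitute the ansatz u = A \cos{\left(x y \right)} into the left-hand side.
Derivatives of the ansatz:
  u_xxxx = A y^{4} \cos{\left(x y \right)}
  u_xxx = A y^{3} \sin{\left(x y \right)}
  u_xy = - A x y \cos{\left(x y \right)} - A \sin{\left(x y \right)}
Term by term:
  -2·u_xxxx = - 2 A y^{4} \cos{\left(x y \right)}
  3·u_xxx = 3 A y^{3} \sin{\left(x y \right)}
  1/2·u_xy = - \frac{A x y \cos{\left(x y \right)}}{2} - \frac{A \sin{\left(x y \right)}}{2}
So the left-hand side equals
  - \frac{A x y \cos{\left(x y \right)}}{2} - 2 A y^{4} \cos{\left(x y \right)} + 3 A y^{3} \sin{\left(x y \right)} - \frac{A \sin{\left(x y \right)}}{2}
This must equal f(x, y) = - \frac{3 x y \cos{\left(x y \right)}}{2} - 6 y^{4} \cos{\left(x y \right)} + 9 y^{3} \sin{\left(x y \right)} - \frac{3 \sin{\left(x y \right)}}{2} identically.
Matching coefficients of the independent functions:
  [y^{3} \sin{\left(x y \right)}]:  3 A = 9
  [y^{4} \cos{\left(x y \right)}]:  - 2 A = -6
  [x y \cos{\left(x y \right)}, \sin{\left(x y \right)}]:  - \frac{A}{2} = - \frac{3}{2}
Solving: A = 3.
Check against the point condition:
  u(0, 0) = 3  ⟹  A = 3  ✓
Hence u(x, y) = 3 \cos{\left(x y \right)}.

Answer: u(x, y) = 3 \cos{\left(x y \right)}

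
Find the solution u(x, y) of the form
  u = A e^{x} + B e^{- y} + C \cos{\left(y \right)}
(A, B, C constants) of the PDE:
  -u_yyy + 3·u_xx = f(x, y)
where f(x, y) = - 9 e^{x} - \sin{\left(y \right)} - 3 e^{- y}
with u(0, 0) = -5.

Substitute the ansatz u = A e^{x} + B e^{- y} + C \cos{\left(y \right)} into the left-hand side.
Derivatives of the ansatz:
  u_yyy = - B e^{- y} + C \sin{\left(y \right)}
  u_xx = A e^{x}
Term by term:
  -u_yyy = B e^{- y} - C \sin{\left(y \right)}
  3·u_xx = 3 A e^{x}
So the left-hand side equals
  3 A e^{x} + B e^{- y} - C \sin{\left(y \right)}
This must equal f(x, y) = - 9 e^{x} - \sin{\left(y \right)} - 3 e^{- y} identically.
Matching coefficients of the independent functions:
  [e^{x}]:  3 A = -9
  [e^{- y}]:  B = -3
  [\sin{\left(y \right)}]:  - C = -1
Solving: A = -3, B = -3, C = 1.
Check against the point condition:
  u(0, 0) = -5  ⟹  A + B + C = -5  ✓
Hence u(x, y) = - 3 e^{x} + \cos{\left(y \right)} - 3 e^{- y}.

Answer: u(x, y) = - 3 e^{x} + \cos{\left(y \right)} - 3 e^{- y}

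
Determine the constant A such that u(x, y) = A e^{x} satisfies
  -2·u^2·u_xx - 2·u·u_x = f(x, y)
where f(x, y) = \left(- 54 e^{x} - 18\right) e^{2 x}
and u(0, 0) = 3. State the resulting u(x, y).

Substitute the ansatz u = A e^{x} into the left-hand side.
Derivatives of the ansatz:
  u_xx = A e^{x}
  u_x = A e^{x}
Term by term:
  -2·u^2·u_xx = - 2 A^{3} e^{3 x}
  -2·u·u_x = - 2 A^{2} e^{2 x}
So the left-hand side equals
  - 2 A^{3} e^{3 x} - 2 A^{2} e^{2 x}
This must equal f(x, y) = \left(- 54 e^{x} - 18\right) e^{2 x} identically.
Matching coefficients of the independent functions:
  [e^{2 x}]:  - 2 A^{2} = -18
  [e^{3 x}]:  - 2 A^{3} = -54
Solving: A = 3.
Check against the point condition:
  u(0, 0) = 3  ⟹  A = 3  ✓
Hence u(x, y) = 3 e^{x}.

Answer: u(x, y) = 3 e^{x}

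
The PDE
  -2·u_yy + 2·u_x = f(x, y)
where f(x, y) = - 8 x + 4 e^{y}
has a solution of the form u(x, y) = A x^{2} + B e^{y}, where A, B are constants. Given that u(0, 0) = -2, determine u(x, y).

Substitute the ansatz u = A x^{2} + B e^{y} into the left-hand side.
Derivatives of the ansatz:
  u_yy = B e^{y}
  u_x = 2 A x
Term by term:
  -2·u_yy = - 2 B e^{y}
  2·u_x = 4 A x
So the left-hand side equals
  4 A x - 2 B e^{y}
This must equal f(x, y) = - 8 x + 4 e^{y} identically.
Matching coefficients of the independent functions:
  [x]:  4 A = -8
  [e^{y}]:  - 2 B = 4
Solving: A = -2, B = -2.
Check against the point condition:
  u(0, 0) = -2  ⟹  B = -2  ✓
Hence u(x, y) = - 2 x^{2} - 2 e^{y}.

Answer: u(x, y) = - 2 x^{2} - 2 e^{y}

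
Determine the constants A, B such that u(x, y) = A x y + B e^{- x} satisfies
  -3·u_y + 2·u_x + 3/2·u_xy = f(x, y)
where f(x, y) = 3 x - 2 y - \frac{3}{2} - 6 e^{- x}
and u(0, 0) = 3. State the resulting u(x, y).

Substitute the ansatz u = A x y + B e^{- x} into the left-hand side.
Derivatives of the ansatz:
  u_y = A x
  u_x = A y - B e^{- x}
  u_xy = A
Term by term:
  -3·u_y = - 3 A x
  2·u_x = 2 A y - 2 B e^{- x}
  3/2·u_xy = \frac{3 A}{2}
So the left-hand side equals
  - 3 A x + 2 A y + \frac{3 A}{2} - 2 B e^{- x}
This must equal f(x, y) = 3 x - 2 y - \frac{3}{2} - 6 e^{- x} identically.
Matching coefficients of the independent functions:
  [constant term]:  \frac{3 A}{2} = - \frac{3}{2}
  [x]:  - 3 A = 3
  [y]:  2 A = -2
  [e^{- x}]:  - 2 B = -6
Solving: A = -1, B = 3.
Check against the point condition:
  u(0, 0) = 3  ⟹  B = 3  ✓
Hence u(x, y) = - x y + 3 e^{- x}.

Answer: u(x, y) = - x y + 3 e^{- x}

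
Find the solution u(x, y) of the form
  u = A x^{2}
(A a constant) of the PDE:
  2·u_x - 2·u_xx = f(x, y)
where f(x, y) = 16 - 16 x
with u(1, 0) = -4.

Substitute the ansatz u = A x^{2} into the left-hand side.
Derivatives of the ansatz:
  u_x = 2 A x
  u_xx = 2 A
Term by term:
  2·u_x = 4 A x
  -2·u_xx = - 4 A
So the left-hand side equals
  4 A x - 4 A
This must equal f(x, y) = 16 - 16 x identically.
Matching coefficients of the independent functions:
  [constant term]:  - 4 A = 16
  [x]:  4 A = -16
Solving: A = -4.
Check against the point condition:
  u(1, 0) = -4  ⟹  A = -4  ✓
Hence u(x, y) = - 4 x^{2}.

Answer: u(x, y) = - 4 x^{2}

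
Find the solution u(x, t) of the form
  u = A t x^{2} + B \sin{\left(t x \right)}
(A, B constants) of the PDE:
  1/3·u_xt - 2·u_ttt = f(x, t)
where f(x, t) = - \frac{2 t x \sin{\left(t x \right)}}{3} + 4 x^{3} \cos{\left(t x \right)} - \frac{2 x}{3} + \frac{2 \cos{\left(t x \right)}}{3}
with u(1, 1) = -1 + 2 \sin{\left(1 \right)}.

Substitute the ansatz u = A t x^{2} + B \sin{\left(t x \right)} into the left-hand side.
Derivatives of the ansatz:
  u_xt = 2 A x - B t x \sin{\left(t x \right)} + B \cos{\left(t x \right)}
  u_ttt = - B x^{3} \cos{\left(t x \right)}
Term by term:
  1/3·u_xt = \frac{2 A x}{3} - \frac{B t x \sin{\left(t x \right)}}{3} + \frac{B \cos{\left(t x \right)}}{3}
  -2·u_ttt = 2 B x^{3} \cos{\left(t x \right)}
So the left-hand side equals
  \frac{2 A x}{3} - \frac{B t x \sin{\left(t x \right)}}{3} + 2 B x^{3} \cos{\left(t x \right)} + \frac{B \cos{\left(t x \right)}}{3}
This must equal f(x, t) = - \frac{2 t x \sin{\left(t x \right)}}{3} + 4 x^{3} \cos{\left(t x \right)} - \frac{2 x}{3} + \frac{2 \cos{\left(t x \right)}}{3} identically.
Matching coefficients of the independent functions:
  [x]:  \frac{2 A}{3} = - \frac{2}{3}
  [x^{3} \cos{\left(t x \right)}]:  2 B = 4
  [t x \sin{\left(t x \right)}]:  - \frac{B}{3} = - \frac{2}{3}
  [\cos{\left(t x \right)}]:  \frac{B}{3} = \frac{2}{3}
Solving: A = -1, B = 2.
Check against the point condition:
  u(1, 1) = -1 + 2 \sin{\left(1 \right)}  ⟹  A + B \sin{\left(1 \right)} = -1 + 2 \sin{\left(1 \right)}  ✓
Hence u(x, t) = - t x^{2} + 2 \sin{\left(t x \right)}.

Answer: u(x, t) = - t x^{2} + 2 \sin{\left(t x \right)}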